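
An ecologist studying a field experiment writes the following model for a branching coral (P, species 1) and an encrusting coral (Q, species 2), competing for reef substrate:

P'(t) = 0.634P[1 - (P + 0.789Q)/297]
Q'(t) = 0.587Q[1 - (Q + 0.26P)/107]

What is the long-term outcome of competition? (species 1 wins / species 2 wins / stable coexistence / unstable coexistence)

stable coexistence

Compare the nullcline intercepts: K1/α12 = 297/0.789 = 376 > K2 = 107; K2/α21 = 107/0.26 = 412 > K1 = 297.
Since both inequalities hold, each species can invade when rare, so the interior equilibrium is stable.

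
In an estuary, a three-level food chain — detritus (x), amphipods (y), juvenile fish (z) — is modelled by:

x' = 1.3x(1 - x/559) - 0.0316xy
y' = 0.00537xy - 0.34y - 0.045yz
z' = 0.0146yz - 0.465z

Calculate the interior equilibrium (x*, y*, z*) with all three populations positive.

From dz/dt = 0: 0.0146y* = 0.465, so y* = 31.8.
From dx/dt = 0: 1.3(1 - x*/559) = 0.0316·31.8, giving x* = 559·(1 - 0.774) = 126.
From dy/dt = 0: 0.00537·126 - 0.34 = 0.045z*, so z* = 0.338/0.045 = 7.51.

x* ≈ 126, y* ≈ 31.8, z* ≈ 7.51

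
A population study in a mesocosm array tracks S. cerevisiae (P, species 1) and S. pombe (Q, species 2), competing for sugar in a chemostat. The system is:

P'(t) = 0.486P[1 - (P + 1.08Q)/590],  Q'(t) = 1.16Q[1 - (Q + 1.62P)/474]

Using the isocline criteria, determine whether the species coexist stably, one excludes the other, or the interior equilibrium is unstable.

species 1 excludes species 2

Compare the nullcline intercepts: K1/α12 = 590/1.08 = 546 > K2 = 474; K2/α21 = 474/1.62 = 293 < K1 = 590.
Since the inequalities point opposite ways, species 1 can invade but species 2 cannot.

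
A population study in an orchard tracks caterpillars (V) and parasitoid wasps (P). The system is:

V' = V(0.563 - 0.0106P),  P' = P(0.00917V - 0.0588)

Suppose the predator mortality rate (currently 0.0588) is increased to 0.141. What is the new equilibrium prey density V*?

V* ≈ 15.4

At the interior fixed point, setting dP/dt = 0 with P > 0 fixes V* = (predator death rate)/(VP coefficient) — independent of the other coefficients.
With the change, V* = 0.141/0.00917 = 15.4; it rises from 6.41.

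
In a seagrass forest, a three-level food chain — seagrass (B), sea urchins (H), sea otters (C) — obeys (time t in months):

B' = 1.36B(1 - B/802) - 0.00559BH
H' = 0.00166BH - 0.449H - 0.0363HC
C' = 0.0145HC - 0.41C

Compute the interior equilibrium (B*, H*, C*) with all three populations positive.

From dC/dt = 0: 0.0145H* = 0.41, so H* = 28.3.
From dB/dt = 0: 1.36(1 - B*/802) = 0.00559·28.3, giving B* = 802·(1 - 0.116) = 709.
From dH/dt = 0: 0.00166·709 - 0.449 = 0.0363C*, so C* = 0.728/0.0363 = 20.

B* ≈ 709, H* ≈ 28.3, C* ≈ 20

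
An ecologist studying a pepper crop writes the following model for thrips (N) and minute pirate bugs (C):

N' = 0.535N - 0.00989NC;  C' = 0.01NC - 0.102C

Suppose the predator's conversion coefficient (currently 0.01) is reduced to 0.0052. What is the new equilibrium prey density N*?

N* ≈ 19.6

At the interior fixed point, setting dC/dt = 0 with C > 0 fixes N* = (predator death rate)/(NC coefficient) — independent of the other coefficients.
With the change, N* = 0.102/0.0052 = 19.6; it rises from 10.2.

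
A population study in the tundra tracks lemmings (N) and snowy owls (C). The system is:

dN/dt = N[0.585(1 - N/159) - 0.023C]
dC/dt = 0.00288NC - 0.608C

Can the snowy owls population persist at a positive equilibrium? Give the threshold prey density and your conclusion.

Threshold N = 211; K < 211, so no, the predator goes extinct.

The predator equation gives dC/dt > 0 only when N > 0.608/0.00288 = 211.
Without the predator, N → K = 159. Since 159 < 211, the predator cannot invade.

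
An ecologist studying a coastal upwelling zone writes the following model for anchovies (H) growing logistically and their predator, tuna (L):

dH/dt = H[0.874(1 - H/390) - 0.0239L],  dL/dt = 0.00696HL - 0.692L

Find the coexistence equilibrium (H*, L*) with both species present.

H* ≈ 99.4, L* ≈ 27.2

From dL/dt = 0 with L > 0: 0.00696H* = 0.692, so H* = 99.4.
Substitute into dH/dt = 0: 0.874(1 - 99.4/390) = 0.0239L*.
The bracket is 0.745, giving L* = 0.651/0.0239 = 27.2.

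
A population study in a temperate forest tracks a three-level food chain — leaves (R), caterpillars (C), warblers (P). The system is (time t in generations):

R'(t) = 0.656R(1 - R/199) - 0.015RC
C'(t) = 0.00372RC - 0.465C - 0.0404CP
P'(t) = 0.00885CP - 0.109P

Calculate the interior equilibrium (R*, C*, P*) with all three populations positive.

From dP/dt = 0: 0.00885C* = 0.109, so C* = 12.3.
From dR/dt = 0: 0.656(1 - R*/199) = 0.015·12.3, giving R* = 199·(1 - 0.282) = 143.
From dC/dt = 0: 0.00372·143 - 0.465 = 0.0404P*, so P* = 0.0668/0.0404 = 1.65.

R* ≈ 143, C* ≈ 12.3, P* ≈ 1.65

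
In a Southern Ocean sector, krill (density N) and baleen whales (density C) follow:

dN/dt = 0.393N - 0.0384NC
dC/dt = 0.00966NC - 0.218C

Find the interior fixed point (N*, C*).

N* ≈ 22.6, C* ≈ 10.2

Set dC/dt = 0 with C > 0: 0.00966N - 0.218 = 0, so N* = 0.218/0.00966 = 22.6.
Set dN/dt = 0 with N > 0: 0.393 - 0.0384C = 0, so C* = 0.393/0.0384 = 10.2.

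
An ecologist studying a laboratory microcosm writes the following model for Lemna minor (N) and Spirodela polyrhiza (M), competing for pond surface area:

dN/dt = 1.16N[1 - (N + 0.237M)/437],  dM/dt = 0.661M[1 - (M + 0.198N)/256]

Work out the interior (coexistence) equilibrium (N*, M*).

N* ≈ 395, M* ≈ 178

Setting both brackets to zero gives the nullclines N + 0.237M = 437 and 0.198N + M = 256.
Substituting M = 256 - 0.198N into the first: N(1 - 0.237·0.198) = 437 - 0.237·256.
So N* = 376/0.953 = 395, and then M* = 256 - 0.198·395 = 178.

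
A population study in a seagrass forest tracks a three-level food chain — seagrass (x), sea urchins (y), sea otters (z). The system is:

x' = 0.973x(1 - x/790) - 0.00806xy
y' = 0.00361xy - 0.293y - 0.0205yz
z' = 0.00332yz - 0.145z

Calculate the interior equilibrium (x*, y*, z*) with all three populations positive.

From dz/dt = 0: 0.00332y* = 0.145, so y* = 43.7.
From dx/dt = 0: 0.973(1 - x*/790) = 0.00806·43.7, giving x* = 790·(1 - 0.362) = 504.
From dy/dt = 0: 0.00361·504 - 0.293 = 0.0205z*, so z* = 1.53/0.0205 = 74.5.

x* ≈ 504, y* ≈ 43.7, z* ≈ 74.5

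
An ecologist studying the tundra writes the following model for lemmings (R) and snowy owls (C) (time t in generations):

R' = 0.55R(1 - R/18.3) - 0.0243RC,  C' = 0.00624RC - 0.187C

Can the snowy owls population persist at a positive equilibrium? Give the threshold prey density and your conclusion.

The predator equation gives dC/dt > 0 only when R > 0.187/0.00624 = 30.
Without the predator, R → K = 18.3. Since 18.3 < 30, the predator cannot invade.

Threshold R = 30; K < 30, so no, the predator goes extinct.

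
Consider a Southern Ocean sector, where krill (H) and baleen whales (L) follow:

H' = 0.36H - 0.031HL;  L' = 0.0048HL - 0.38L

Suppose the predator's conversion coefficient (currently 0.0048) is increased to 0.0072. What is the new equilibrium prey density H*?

H* ≈ 52.8

At the interior fixed point, setting dL/dt = 0 with L > 0 fixes H* = (predator death rate)/(HL coefficient) — independent of the other coefficients.
With the change, H* = 0.38/0.0072 = 52.8; it falls from 79.2.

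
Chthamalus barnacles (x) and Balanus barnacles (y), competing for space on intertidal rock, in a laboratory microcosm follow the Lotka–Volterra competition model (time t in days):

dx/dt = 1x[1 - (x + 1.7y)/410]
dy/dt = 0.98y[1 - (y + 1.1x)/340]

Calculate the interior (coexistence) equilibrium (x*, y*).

Setting both brackets to zero gives the nullclines x + 1.7y = 410 and 1.1x + y = 340.
Substituting y = 340 - 1.1x into the first: x(1 - 1.7·1.1) = 410 - 1.7·340.
So x* = -168/-0.87 = 193, and then y* = 340 - 1.1·193 = 128.

x* ≈ 193, y* ≈ 128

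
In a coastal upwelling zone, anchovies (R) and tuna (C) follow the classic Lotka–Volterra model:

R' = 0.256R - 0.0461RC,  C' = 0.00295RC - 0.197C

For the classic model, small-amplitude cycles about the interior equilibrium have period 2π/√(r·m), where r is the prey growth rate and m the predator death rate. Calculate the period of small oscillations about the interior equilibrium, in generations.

T ≈ 28 generations

Here r = 0.256 and m = 0.197, so r·m = 0.0504.
ω = √0.0504 = 0.225 per generation, hence T = 2π/ω ≈ 28 generations.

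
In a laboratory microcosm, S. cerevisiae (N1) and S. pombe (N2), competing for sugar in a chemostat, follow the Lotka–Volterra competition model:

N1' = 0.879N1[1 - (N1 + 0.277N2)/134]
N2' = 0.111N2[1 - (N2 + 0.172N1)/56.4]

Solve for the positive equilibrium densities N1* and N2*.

N1* ≈ 124, N2* ≈ 35

Setting both brackets to zero gives the nullclines N1 + 0.277N2 = 134 and 0.172N1 + N2 = 56.4.
Substituting N2 = 56.4 - 0.172N1 into the first: N1(1 - 0.277·0.172) = 134 - 0.277·56.4.
So N1* = 118/0.952 = 124, and then N2* = 56.4 - 0.172·124 = 35.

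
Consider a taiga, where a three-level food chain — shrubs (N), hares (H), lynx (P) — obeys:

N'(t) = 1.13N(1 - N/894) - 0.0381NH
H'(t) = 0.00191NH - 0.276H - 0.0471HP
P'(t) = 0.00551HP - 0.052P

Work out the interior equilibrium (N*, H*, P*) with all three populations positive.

N* ≈ 610, H* ≈ 9.44, P* ≈ 18.9

From dP/dt = 0: 0.00551H* = 0.052, so H* = 9.44.
From dN/dt = 0: 1.13(1 - N*/894) = 0.0381·9.44, giving N* = 894·(1 - 0.318) = 610.
From dH/dt = 0: 0.00191·610 - 0.276 = 0.0471P*, so P* = 0.888/0.0471 = 18.9.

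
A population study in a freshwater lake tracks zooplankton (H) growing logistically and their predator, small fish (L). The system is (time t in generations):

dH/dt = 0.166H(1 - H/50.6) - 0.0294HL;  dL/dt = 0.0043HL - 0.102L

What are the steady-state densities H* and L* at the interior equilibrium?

H* ≈ 23.7, L* ≈ 3

From dL/dt = 0 with L > 0: 0.0043H* = 0.102, so H* = 23.7.
Substitute into dH/dt = 0: 0.166(1 - 23.7/50.6) = 0.0294L*.
The bracket is 0.531, giving L* = 0.0882/0.0294 = 3.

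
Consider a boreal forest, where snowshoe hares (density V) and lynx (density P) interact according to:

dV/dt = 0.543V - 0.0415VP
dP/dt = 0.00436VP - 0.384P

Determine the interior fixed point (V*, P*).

Set dP/dt = 0 with P > 0: 0.00436V - 0.384 = 0, so V* = 0.384/0.00436 = 88.1.
Set dV/dt = 0 with V > 0: 0.543 - 0.0415P = 0, so P* = 0.543/0.0415 = 13.1.

V* ≈ 88.1, P* ≈ 13.1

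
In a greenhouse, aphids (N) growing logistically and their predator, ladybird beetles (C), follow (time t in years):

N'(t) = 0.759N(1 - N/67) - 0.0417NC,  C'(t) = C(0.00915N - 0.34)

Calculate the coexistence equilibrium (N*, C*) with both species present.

N* ≈ 37.2, C* ≈ 8.11

From dC/dt = 0 with C > 0: 0.00915N* = 0.34, so N* = 37.2.
Substitute into dN/dt = 0: 0.759(1 - 37.2/67) = 0.0417C*.
The bracket is 0.445, giving C* = 0.338/0.0417 = 8.11.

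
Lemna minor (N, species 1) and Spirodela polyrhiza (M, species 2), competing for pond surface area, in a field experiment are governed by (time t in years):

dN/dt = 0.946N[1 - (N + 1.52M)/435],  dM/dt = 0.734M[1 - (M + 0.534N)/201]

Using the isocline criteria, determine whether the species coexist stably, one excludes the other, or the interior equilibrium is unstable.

Compare the nullcline intercepts: K1/α12 = 435/1.52 = 286 > K2 = 201; K2/α21 = 201/0.534 = 376 < K1 = 435.
Since the inequalities point opposite ways, species 1 can invade but species 2 cannot.

species 1 excludes species 2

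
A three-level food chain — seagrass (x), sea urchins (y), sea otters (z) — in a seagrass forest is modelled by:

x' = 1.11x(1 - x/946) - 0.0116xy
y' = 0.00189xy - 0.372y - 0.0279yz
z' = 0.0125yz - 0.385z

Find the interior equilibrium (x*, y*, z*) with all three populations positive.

From dz/dt = 0: 0.0125y* = 0.385, so y* = 30.8.
From dx/dt = 0: 1.11(1 - x*/946) = 0.0116·30.8, giving x* = 946·(1 - 0.322) = 642.
From dy/dt = 0: 0.00189·642 - 0.372 = 0.0279z*, so z* = 0.84/0.0279 = 30.1.

x* ≈ 642, y* ≈ 30.8, z* ≈ 30.1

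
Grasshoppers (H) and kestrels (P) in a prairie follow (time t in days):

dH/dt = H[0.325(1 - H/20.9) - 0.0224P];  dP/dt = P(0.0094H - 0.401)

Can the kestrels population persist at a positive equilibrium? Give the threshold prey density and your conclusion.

The predator equation gives dP/dt > 0 only when H > 0.401/0.0094 = 42.7.
Without the predator, H → K = 20.9. Since 20.9 < 42.7, the predator cannot invade.

Threshold H = 42.7; K < 42.7, so no, the predator goes extinct.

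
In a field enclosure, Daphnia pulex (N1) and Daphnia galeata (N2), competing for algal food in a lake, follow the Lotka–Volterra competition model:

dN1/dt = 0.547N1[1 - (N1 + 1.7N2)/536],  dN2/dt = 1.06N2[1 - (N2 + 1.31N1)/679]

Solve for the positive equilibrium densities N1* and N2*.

Setting both brackets to zero gives the nullclines N1 + 1.7N2 = 536 and 1.31N1 + N2 = 679.
Substituting N2 = 679 - 1.31N1 into the first: N1(1 - 1.7·1.31) = 536 - 1.7·679.
So N1* = -618/-1.23 = 504, and then N2* = 679 - 1.31·504 = 18.9.

N1* ≈ 504, N2* ≈ 18.9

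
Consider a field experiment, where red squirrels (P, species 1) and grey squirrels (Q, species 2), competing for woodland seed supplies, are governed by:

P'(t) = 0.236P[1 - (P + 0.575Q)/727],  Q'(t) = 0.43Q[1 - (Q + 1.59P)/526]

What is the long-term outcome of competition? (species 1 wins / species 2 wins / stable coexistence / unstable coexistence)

species 1 excludes species 2

Compare the nullcline intercepts: K1/α12 = 727/0.575 = 1260 > K2 = 526; K2/α21 = 526/1.59 = 331 < K1 = 727.
Since the inequalities point opposite ways, species 1 can invade but species 2 cannot.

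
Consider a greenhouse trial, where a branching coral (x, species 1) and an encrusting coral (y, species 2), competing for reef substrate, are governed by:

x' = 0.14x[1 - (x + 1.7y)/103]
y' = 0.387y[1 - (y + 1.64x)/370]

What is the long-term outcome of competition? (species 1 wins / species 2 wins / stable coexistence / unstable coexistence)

species 2 excludes species 1

Compare the nullcline intercepts: K1/α12 = 103/1.7 = 60.6 < K2 = 370; K2/α21 = 370/1.64 = 226 > K1 = 103.
Since the inequalities point opposite ways, species 2 can invade but species 1 cannot.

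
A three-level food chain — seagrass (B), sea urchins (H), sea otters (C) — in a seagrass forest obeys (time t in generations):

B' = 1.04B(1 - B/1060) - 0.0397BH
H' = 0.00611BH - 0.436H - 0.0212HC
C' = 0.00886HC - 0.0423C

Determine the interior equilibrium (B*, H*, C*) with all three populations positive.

B* ≈ 867, H* ≈ 4.77, C* ≈ 229

From dC/dt = 0: 0.00886H* = 0.0423, so H* = 4.77.
From dB/dt = 0: 1.04(1 - B*/1060) = 0.0397·4.77, giving B* = 1060·(1 - 0.182) = 867.
From dH/dt = 0: 0.00611·867 - 0.436 = 0.0212C*, so C* = 4.86/0.0212 = 229.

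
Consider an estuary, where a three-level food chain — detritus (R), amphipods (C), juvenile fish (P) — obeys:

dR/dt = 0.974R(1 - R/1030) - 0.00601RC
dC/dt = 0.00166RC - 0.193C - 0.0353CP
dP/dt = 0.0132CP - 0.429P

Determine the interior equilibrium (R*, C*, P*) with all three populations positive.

From dP/dt = 0: 0.0132C* = 0.429, so C* = 32.5.
From dR/dt = 0: 0.974(1 - R*/1030) = 0.00601·32.5, giving R* = 1030·(1 - 0.201) = 823.
From dC/dt = 0: 0.00166·823 - 0.193 = 0.0353P*, so P* = 1.17/0.0353 = 33.3.

R* ≈ 823, C* ≈ 32.5, P* ≈ 33.3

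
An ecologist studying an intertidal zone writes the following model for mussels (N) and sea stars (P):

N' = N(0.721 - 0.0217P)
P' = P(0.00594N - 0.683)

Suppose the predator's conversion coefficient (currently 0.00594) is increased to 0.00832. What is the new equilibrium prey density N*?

N* ≈ 82.1

At the interior fixed point, setting dP/dt = 0 with P > 0 fixes N* = (predator death rate)/(NP coefficient) — independent of the other coefficients.
With the change, N* = 0.683/0.00832 = 82.1; it falls from 115.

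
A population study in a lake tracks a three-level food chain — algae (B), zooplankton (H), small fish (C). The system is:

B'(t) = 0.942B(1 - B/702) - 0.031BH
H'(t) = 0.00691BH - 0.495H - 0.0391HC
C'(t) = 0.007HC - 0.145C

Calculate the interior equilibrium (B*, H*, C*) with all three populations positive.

B* ≈ 223, H* ≈ 20.7, C* ≈ 26.8

From dC/dt = 0: 0.007H* = 0.145, so H* = 20.7.
From dB/dt = 0: 0.942(1 - B*/702) = 0.031·20.7, giving B* = 702·(1 - 0.682) = 223.
From dH/dt = 0: 0.00691·223 - 0.495 = 0.0391C*, so C* = 1.05/0.0391 = 26.8.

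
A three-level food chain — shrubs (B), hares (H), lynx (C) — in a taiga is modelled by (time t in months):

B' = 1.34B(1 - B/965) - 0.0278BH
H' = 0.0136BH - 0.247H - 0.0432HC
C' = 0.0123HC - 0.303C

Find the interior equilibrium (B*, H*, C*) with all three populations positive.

From dC/dt = 0: 0.0123H* = 0.303, so H* = 24.6.
From dB/dt = 0: 1.34(1 - B*/965) = 0.0278·24.6, giving B* = 965·(1 - 0.511) = 472.
From dH/dt = 0: 0.0136·472 - 0.247 = 0.0432C*, so C* = 6.17/0.0432 = 143.

B* ≈ 472, H* ≈ 24.6, C* ≈ 143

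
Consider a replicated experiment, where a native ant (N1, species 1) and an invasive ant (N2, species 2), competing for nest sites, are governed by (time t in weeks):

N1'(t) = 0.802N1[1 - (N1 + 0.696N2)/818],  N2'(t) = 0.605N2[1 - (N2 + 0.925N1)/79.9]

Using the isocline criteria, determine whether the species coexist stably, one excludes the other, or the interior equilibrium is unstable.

species 1 excludes species 2

Compare the nullcline intercepts: K1/α12 = 818/0.696 = 1180 > K2 = 79.9; K2/α21 = 79.9/0.925 = 86.4 < K1 = 818.
Since the inequalities point opposite ways, species 1 can invade but species 2 cannot.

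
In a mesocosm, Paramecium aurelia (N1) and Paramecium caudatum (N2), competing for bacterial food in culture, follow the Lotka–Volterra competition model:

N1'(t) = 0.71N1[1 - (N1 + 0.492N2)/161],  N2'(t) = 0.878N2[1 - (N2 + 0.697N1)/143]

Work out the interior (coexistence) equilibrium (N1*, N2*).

Setting both brackets to zero gives the nullclines N1 + 0.492N2 = 161 and 0.697N1 + N2 = 143.
Substituting N2 = 143 - 0.697N1 into the first: N1(1 - 0.492·0.697) = 161 - 0.492·143.
So N1* = 90.6/0.657 = 138, and then N2* = 143 - 0.697·138 = 46.8.

N1* ≈ 138, N2* ≈ 46.8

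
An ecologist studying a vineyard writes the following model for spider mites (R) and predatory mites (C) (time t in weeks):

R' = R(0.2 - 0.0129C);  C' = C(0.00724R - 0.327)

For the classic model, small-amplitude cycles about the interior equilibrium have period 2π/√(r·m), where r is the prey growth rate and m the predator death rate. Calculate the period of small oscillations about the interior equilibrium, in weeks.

T ≈ 24.6 weeks

Here r = 0.2 and m = 0.327, so r·m = 0.0654.
ω = √0.0654 = 0.256 per week, hence T = 2π/ω ≈ 24.6 weeks.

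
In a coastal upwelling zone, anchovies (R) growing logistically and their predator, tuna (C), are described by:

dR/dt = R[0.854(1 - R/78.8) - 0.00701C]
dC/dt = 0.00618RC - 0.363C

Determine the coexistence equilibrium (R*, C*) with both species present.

From dC/dt = 0 with C > 0: 0.00618R* = 0.363, so R* = 58.7.
Substitute into dR/dt = 0: 0.854(1 - 58.7/78.8) = 0.00701C*.
The bracket is 0.255, giving C* = 0.217/0.00701 = 31.

R* ≈ 58.7, C* ≈ 31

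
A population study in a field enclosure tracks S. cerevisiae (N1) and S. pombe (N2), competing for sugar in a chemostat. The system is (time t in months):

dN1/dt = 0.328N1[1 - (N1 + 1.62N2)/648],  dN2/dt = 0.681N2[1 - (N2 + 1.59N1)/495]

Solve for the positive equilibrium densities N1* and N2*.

Setting both brackets to zero gives the nullclines N1 + 1.62N2 = 648 and 1.59N1 + N2 = 495.
Substituting N2 = 495 - 1.59N1 into the first: N1(1 - 1.62·1.59) = 648 - 1.62·495.
So N1* = -154/-1.58 = 97.7, and then N2* = 495 - 1.59·97.7 = 340.

N1* ≈ 97.7, N2* ≈ 340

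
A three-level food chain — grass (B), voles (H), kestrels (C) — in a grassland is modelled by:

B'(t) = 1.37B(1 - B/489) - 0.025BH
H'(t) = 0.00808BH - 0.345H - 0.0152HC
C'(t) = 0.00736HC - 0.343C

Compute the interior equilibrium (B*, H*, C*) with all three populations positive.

B* ≈ 73.1, H* ≈ 46.6, C* ≈ 16.2

From dC/dt = 0: 0.00736H* = 0.343, so H* = 46.6.
From dB/dt = 0: 1.37(1 - B*/489) = 0.025·46.6, giving B* = 489·(1 - 0.85) = 73.1.
From dH/dt = 0: 0.00808·73.1 - 0.345 = 0.0152C*, so C* = 0.246/0.0152 = 16.2.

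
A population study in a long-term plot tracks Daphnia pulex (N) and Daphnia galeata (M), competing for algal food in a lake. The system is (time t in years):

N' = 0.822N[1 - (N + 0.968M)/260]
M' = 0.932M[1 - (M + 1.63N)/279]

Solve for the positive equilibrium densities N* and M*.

N* ≈ 17.4, M* ≈ 251

Setting both brackets to zero gives the nullclines N + 0.968M = 260 and 1.63N + M = 279.
Substituting M = 279 - 1.63N into the first: N(1 - 0.968·1.63) = 260 - 0.968·279.
So N* = -10.1/-0.578 = 17.4, and then M* = 279 - 1.63·17.4 = 251.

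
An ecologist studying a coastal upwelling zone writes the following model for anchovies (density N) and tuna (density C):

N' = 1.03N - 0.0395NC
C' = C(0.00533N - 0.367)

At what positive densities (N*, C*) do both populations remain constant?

Set dC/dt = 0 with C > 0: 0.00533N - 0.367 = 0, so N* = 0.367/0.00533 = 68.9.
Set dN/dt = 0 with N > 0: 1.03 - 0.0395C = 0, so C* = 1.03/0.0395 = 26.1.

N* ≈ 68.9, C* ≈ 26.1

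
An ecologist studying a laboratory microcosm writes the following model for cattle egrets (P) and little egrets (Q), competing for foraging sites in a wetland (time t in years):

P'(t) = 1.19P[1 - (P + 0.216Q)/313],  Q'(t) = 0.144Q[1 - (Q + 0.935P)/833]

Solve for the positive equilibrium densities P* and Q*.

Setting both brackets to zero gives the nullclines P + 0.216Q = 313 and 0.935P + Q = 833.
Substituting Q = 833 - 0.935P into the first: P(1 - 0.216·0.935) = 313 - 0.216·833.
So P* = 133/0.798 = 167, and then Q* = 833 - 0.935·167 = 677.

P* ≈ 167, Q* ≈ 677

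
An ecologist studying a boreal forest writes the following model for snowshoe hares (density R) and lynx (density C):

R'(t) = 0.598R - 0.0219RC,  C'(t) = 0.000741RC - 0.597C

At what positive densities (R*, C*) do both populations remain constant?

Set dC/dt = 0 with C > 0: 0.000741R - 0.597 = 0, so R* = 0.597/0.000741 = 806.
Set dR/dt = 0 with R > 0: 0.598 - 0.0219C = 0, so C* = 0.598/0.0219 = 27.3.

R* ≈ 806, C* ≈ 27.3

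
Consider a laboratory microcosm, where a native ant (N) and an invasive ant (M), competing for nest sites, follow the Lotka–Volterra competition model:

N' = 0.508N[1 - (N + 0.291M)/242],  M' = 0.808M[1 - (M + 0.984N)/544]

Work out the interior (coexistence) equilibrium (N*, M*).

Setting both brackets to zero gives the nullclines N + 0.291M = 242 and 0.984N + M = 544.
Substituting M = 544 - 0.984N into the first: N(1 - 0.291·0.984) = 242 - 0.291·544.
So N* = 83.7/0.714 = 117, and then M* = 544 - 0.984·117 = 429.

N* ≈ 117, M* ≈ 429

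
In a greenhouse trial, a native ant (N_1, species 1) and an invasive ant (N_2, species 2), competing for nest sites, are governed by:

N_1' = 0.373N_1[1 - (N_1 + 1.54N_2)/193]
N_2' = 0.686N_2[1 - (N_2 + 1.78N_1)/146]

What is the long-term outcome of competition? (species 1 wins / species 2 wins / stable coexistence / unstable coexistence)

Compare the nullcline intercepts: K1/α12 = 193/1.54 = 125 < K2 = 146; K2/α21 = 146/1.78 = 82 < K1 = 193.
Since both are reversed, neither can invade when rare; the interior point is a saddle.

unstable coexistence (outcome depends on initial conditions)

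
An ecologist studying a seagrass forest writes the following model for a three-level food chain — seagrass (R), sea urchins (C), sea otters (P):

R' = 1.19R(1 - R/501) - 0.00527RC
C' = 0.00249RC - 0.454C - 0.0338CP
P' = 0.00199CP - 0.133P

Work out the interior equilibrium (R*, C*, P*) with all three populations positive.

From dP/dt = 0: 0.00199C* = 0.133, so C* = 66.8.
From dR/dt = 0: 1.19(1 - R*/501) = 0.00527·66.8, giving R* = 501·(1 - 0.296) = 353.
From dC/dt = 0: 0.00249·353 - 0.454 = 0.0338P*, so P* = 0.424/0.0338 = 12.6.

R* ≈ 353, C* ≈ 66.8, P* ≈ 12.6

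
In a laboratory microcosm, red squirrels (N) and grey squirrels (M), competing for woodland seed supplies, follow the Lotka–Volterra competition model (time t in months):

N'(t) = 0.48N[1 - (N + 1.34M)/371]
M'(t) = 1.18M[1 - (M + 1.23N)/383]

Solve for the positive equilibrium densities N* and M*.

Setting both brackets to zero gives the nullclines N + 1.34M = 371 and 1.23N + M = 383.
Substituting M = 383 - 1.23N into the first: N(1 - 1.34·1.23) = 371 - 1.34·383.
So N* = -142/-0.648 = 219, and then M* = 383 - 1.23·219 = 113.

N* ≈ 219, M* ≈ 113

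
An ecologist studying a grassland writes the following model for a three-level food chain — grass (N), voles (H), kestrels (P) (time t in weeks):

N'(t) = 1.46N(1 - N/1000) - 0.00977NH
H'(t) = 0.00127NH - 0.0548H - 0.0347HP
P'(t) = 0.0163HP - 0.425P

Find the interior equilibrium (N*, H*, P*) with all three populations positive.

N* ≈ 826, H* ≈ 26.1, P* ≈ 28.6

From dP/dt = 0: 0.0163H* = 0.425, so H* = 26.1.
From dN/dt = 0: 1.46(1 - N*/1000) = 0.00977·26.1, giving N* = 1000·(1 - 0.174) = 826.
From dH/dt = 0: 0.00127·826 - 0.0548 = 0.0347P*, so P* = 0.994/0.0347 = 28.6.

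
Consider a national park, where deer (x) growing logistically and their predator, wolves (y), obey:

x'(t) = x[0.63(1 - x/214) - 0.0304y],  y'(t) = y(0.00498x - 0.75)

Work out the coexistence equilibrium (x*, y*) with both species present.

From dy/dt = 0 with y > 0: 0.00498x* = 0.75, so x* = 151.
Substitute into dx/dt = 0: 0.63(1 - 151/214) = 0.0304y*.
The bracket is 0.296, giving y* = 0.187/0.0304 = 6.14.

x* ≈ 151, y* ≈ 6.14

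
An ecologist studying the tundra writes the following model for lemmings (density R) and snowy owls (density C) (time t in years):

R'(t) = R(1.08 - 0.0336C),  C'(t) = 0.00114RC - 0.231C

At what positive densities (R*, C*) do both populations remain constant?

Set dC/dt = 0 with C > 0: 0.00114R - 0.231 = 0, so R* = 0.231/0.00114 = 203.
Set dR/dt = 0 with R > 0: 1.08 - 0.0336C = 0, so C* = 1.08/0.0336 = 32.1.

R* ≈ 203, C* ≈ 32.1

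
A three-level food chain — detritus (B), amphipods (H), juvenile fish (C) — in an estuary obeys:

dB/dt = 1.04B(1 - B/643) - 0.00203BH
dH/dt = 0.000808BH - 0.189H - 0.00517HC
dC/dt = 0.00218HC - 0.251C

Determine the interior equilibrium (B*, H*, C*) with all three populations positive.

From dC/dt = 0: 0.00218H* = 0.251, so H* = 115.
From dB/dt = 0: 1.04(1 - B*/643) = 0.00203·115, giving B* = 643·(1 - 0.225) = 498.
From dH/dt = 0: 0.000808·498 - 0.189 = 0.00517C*, so C* = 0.214/0.00517 = 41.4.

B* ≈ 498, H* ≈ 115, C* ≈ 41.4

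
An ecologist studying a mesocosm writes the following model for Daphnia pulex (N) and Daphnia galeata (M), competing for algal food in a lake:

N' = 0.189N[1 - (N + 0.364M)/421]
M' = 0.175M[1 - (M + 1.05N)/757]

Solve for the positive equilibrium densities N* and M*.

Setting both brackets to zero gives the nullclines N + 0.364M = 421 and 1.05N + M = 757.
Substituting M = 757 - 1.05N into the first: N(1 - 0.364·1.05) = 421 - 0.364·757.
So N* = 145/0.618 = 235, and then M* = 757 - 1.05·235 = 510.

N* ≈ 235, M* ≈ 510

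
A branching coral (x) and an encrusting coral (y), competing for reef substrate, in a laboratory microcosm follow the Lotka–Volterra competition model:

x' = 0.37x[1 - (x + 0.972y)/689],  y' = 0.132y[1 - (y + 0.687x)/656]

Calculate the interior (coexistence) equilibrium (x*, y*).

Setting both brackets to zero gives the nullclines x + 0.972y = 689 and 0.687x + y = 656.
Substituting y = 656 - 0.687x into the first: x(1 - 0.972·0.687) = 689 - 0.972·656.
So x* = 51.4/0.332 = 155, and then y* = 656 - 0.687·155 = 550.

x* ≈ 155, y* ≈ 550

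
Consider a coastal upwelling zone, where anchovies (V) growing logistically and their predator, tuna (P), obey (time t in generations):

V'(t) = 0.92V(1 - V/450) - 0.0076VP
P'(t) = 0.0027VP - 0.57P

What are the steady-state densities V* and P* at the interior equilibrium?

From dP/dt = 0 with P > 0: 0.0027V* = 0.57, so V* = 211.
Substitute into dV/dt = 0: 0.92(1 - 211/450) = 0.0076P*.
The bracket is 0.531, giving P* = 0.488/0.0076 = 64.3.

V* ≈ 211, P* ≈ 64.3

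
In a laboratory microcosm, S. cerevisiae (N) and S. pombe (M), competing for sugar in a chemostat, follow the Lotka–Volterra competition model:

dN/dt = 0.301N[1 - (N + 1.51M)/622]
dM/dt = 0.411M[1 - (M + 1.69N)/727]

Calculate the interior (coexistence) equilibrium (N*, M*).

N* ≈ 307, M* ≈ 209

Setting both brackets to zero gives the nullclines N + 1.51M = 622 and 1.69N + M = 727.
Substituting M = 727 - 1.69N into the first: N(1 - 1.51·1.69) = 622 - 1.51·727.
So N* = -476/-1.55 = 307, and then M* = 727 - 1.69·307 = 209.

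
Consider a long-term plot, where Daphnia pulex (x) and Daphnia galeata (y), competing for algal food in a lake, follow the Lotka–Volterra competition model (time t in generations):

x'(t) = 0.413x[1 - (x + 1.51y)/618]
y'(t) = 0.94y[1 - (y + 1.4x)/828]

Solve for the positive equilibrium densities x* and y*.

Setting both brackets to zero gives the nullclines x + 1.51y = 618 and 1.4x + y = 828.
Substituting y = 828 - 1.4x into the first: x(1 - 1.51·1.4) = 618 - 1.51·828.
So x* = -632/-1.11 = 568, and then y* = 828 - 1.4·568 = 33.4.

x* ≈ 568, y* ≈ 33.4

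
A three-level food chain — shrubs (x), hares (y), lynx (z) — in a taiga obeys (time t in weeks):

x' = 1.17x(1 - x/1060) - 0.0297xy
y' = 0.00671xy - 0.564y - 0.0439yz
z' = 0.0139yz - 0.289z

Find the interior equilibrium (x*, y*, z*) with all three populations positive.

x* ≈ 501, y* ≈ 20.8, z* ≈ 63.7

From dz/dt = 0: 0.0139y* = 0.289, so y* = 20.8.
From dx/dt = 0: 1.17(1 - x*/1060) = 0.0297·20.8, giving x* = 1060·(1 - 0.528) = 501.
From dy/dt = 0: 0.00671·501 - 0.564 = 0.0439z*, so z* = 2.79/0.0439 = 63.7.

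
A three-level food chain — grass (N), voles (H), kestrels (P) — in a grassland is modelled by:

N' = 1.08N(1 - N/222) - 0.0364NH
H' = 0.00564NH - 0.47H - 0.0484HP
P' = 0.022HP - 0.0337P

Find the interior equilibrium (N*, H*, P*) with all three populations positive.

From dP/dt = 0: 0.022H* = 0.0337, so H* = 1.53.
From dN/dt = 0: 1.08(1 - N*/222) = 0.0364·1.53, giving N* = 222·(1 - 0.0516) = 211.
From dH/dt = 0: 0.00564·211 - 0.47 = 0.0484P*, so P* = 0.717/0.0484 = 14.8.

N* ≈ 211, H* ≈ 1.53, P* ≈ 14.8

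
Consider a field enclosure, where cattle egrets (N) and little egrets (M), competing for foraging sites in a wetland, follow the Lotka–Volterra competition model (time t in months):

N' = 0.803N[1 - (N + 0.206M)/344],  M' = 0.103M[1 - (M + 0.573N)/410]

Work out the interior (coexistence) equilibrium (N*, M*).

N* ≈ 294, M* ≈ 241

Setting both brackets to zero gives the nullclines N + 0.206M = 344 and 0.573N + M = 410.
Substituting M = 410 - 0.573N into the first: N(1 - 0.206·0.573) = 344 - 0.206·410.
So N* = 260/0.882 = 294, and then M* = 410 - 0.573·294 = 241.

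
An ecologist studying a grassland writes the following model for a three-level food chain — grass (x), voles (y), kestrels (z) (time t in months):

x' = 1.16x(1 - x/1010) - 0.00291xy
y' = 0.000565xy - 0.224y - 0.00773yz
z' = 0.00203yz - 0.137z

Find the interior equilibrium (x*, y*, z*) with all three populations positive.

x* ≈ 839, y* ≈ 67.5, z* ≈ 32.3

From dz/dt = 0: 0.00203y* = 0.137, so y* = 67.5.
From dx/dt = 0: 1.16(1 - x*/1010) = 0.00291·67.5, giving x* = 1010·(1 - 0.169) = 839.
From dy/dt = 0: 0.000565·839 - 0.224 = 0.00773z*, so z* = 0.25/0.00773 = 32.3.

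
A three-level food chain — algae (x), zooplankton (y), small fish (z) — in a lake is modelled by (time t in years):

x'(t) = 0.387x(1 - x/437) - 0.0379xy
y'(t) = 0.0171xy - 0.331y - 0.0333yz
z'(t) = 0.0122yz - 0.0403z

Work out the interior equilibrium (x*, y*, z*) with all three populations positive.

From dz/dt = 0: 0.0122y* = 0.0403, so y* = 3.3.
From dx/dt = 0: 0.387(1 - x*/437) = 0.0379·3.3, giving x* = 437·(1 - 0.323) = 296.
From dy/dt = 0: 0.0171·296 - 0.331 = 0.0333z*, so z* = 4.72/0.0333 = 142.

x* ≈ 296, y* ≈ 3.3, z* ≈ 142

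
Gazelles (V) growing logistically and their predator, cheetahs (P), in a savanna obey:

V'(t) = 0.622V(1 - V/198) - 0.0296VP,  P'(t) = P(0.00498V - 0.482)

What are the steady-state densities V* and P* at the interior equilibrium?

From dP/dt = 0 with P > 0: 0.00498V* = 0.482, so V* = 96.8.
Substitute into dV/dt = 0: 0.622(1 - 96.8/198) = 0.0296P*.
The bracket is 0.511, giving P* = 0.318/0.0296 = 10.7.

V* ≈ 96.8, P* ≈ 10.7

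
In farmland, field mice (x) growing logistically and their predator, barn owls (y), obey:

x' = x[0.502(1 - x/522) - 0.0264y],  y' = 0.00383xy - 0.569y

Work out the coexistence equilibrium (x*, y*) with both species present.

x* ≈ 149, y* ≈ 13.6

From dy/dt = 0 with y > 0: 0.00383x* = 0.569, so x* = 149.
Substitute into dx/dt = 0: 0.502(1 - 149/522) = 0.0264y*.
The bracket is 0.715, giving y* = 0.359/0.0264 = 13.6.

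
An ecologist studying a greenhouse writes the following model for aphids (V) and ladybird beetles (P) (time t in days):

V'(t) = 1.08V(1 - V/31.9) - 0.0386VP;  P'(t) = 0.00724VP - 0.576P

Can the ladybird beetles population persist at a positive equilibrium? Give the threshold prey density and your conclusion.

The predator equation gives dP/dt > 0 only when V > 0.576/0.00724 = 79.6.
Without the predator, V → K = 31.9. Since 31.9 < 79.6, the predator cannot invade.

Threshold V = 79.6; K < 79.6, so no, the predator goes extinct.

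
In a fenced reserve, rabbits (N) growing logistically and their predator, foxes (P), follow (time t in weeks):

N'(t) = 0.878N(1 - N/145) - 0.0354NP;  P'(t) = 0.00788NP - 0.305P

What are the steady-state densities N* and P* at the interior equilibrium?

From dP/dt = 0 with P > 0: 0.00788N* = 0.305, so N* = 38.7.
Substitute into dN/dt = 0: 0.878(1 - 38.7/145) = 0.0354P*.
The bracket is 0.733, giving P* = 0.644/0.0354 = 18.2.

N* ≈ 38.7, P* ≈ 18.2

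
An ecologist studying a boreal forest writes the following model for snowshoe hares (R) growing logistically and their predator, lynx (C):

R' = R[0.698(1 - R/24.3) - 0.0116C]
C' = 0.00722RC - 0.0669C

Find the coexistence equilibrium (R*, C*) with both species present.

From dC/dt = 0 with C > 0: 0.00722R* = 0.0669, so R* = 9.27.
Substitute into dR/dt = 0: 0.698(1 - 9.27/24.3) = 0.0116C*.
The bracket is 0.619, giving C* = 0.432/0.0116 = 37.2.

R* ≈ 9.27, C* ≈ 37.2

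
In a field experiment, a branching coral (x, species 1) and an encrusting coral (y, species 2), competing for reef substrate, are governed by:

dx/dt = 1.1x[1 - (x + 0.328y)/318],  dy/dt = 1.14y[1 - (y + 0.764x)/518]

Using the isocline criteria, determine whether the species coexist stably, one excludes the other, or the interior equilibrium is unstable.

Compare the nullcline intercepts: K1/α12 = 318/0.328 = 970 > K2 = 518; K2/α21 = 518/0.764 = 678 > K1 = 318.
Since both inequalities hold, each species can invade when rare, so the interior equilibrium is stable.

stable coexistence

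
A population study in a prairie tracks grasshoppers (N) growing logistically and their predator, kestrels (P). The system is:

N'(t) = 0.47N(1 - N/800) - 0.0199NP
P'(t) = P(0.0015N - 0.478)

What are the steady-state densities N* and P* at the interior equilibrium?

N* ≈ 319, P* ≈ 14.2

From dP/dt = 0 with P > 0: 0.0015N* = 0.478, so N* = 319.
Substitute into dN/dt = 0: 0.47(1 - 319/800) = 0.0199P*.
The bracket is 0.602, giving P* = 0.283/0.0199 = 14.2.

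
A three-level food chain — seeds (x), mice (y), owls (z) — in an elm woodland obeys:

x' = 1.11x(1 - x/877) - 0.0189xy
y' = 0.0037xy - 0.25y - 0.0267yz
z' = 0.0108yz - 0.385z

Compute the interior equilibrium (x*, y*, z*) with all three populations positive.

x* ≈ 345, y* ≈ 35.6, z* ≈ 38.4

From dz/dt = 0: 0.0108y* = 0.385, so y* = 35.6.
From dx/dt = 0: 1.11(1 - x*/877) = 0.0189·35.6, giving x* = 877·(1 - 0.607) = 345.
From dy/dt = 0: 0.0037·345 - 0.25 = 0.0267z*, so z* = 1.03/0.0267 = 38.4.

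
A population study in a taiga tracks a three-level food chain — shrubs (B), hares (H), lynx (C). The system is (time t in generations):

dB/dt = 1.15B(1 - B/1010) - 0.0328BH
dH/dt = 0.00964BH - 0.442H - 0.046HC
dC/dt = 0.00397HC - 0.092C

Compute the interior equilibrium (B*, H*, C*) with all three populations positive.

B* ≈ 342, H* ≈ 23.2, C* ≈ 62.2

From dC/dt = 0: 0.00397H* = 0.092, so H* = 23.2.
From dB/dt = 0: 1.15(1 - B*/1010) = 0.0328·23.2, giving B* = 1010·(1 - 0.661) = 342.
From dH/dt = 0: 0.00964·342 - 0.442 = 0.046C*, so C* = 2.86/0.046 = 62.2.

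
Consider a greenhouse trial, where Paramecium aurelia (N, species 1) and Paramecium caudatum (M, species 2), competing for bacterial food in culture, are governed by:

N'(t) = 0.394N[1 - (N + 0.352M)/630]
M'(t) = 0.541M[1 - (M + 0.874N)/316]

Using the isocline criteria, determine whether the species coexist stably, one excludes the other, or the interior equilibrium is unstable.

species 1 excludes species 2

Compare the nullcline intercepts: K1/α12 = 630/0.352 = 1790 > K2 = 316; K2/α21 = 316/0.874 = 362 < K1 = 630.
Since the inequalities point opposite ways, species 1 can invade but species 2 cannot.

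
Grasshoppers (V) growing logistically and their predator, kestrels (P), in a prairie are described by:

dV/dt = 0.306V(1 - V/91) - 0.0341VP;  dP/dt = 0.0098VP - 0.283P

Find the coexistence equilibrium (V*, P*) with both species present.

From dP/dt = 0 with P > 0: 0.0098V* = 0.283, so V* = 28.9.
Substitute into dV/dt = 0: 0.306(1 - 28.9/91) = 0.0341P*.
The bracket is 0.683, giving P* = 0.209/0.0341 = 6.13.

V* ≈ 28.9, P* ≈ 6.13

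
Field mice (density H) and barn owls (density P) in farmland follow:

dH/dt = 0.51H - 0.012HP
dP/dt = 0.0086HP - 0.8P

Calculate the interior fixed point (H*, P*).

Set dP/dt = 0 with P > 0: 0.0086H - 0.8 = 0, so H* = 0.8/0.0086 = 93.
Set dH/dt = 0 with H > 0: 0.51 - 0.012P = 0, so P* = 0.51/0.012 = 42.5.

H* ≈ 93, P* ≈ 42.5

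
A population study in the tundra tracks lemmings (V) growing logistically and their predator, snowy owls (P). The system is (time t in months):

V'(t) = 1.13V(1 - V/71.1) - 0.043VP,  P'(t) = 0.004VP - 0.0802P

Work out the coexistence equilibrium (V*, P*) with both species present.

V* ≈ 20, P* ≈ 18.9

From dP/dt = 0 with P > 0: 0.004V* = 0.0802, so V* = 20.
Substitute into dV/dt = 0: 1.13(1 - 20/71.1) = 0.043P*.
The bracket is 0.718, giving P* = 0.811/0.043 = 18.9.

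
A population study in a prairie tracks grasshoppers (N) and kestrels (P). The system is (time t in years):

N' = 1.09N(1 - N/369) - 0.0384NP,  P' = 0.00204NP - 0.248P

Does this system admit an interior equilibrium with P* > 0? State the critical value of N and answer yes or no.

The predator equation gives dP/dt > 0 only when N > 0.248/0.00204 = 122.
Without the predator, N → K = 369. Since 369 > 122, the predator can invade and persist.

Threshold N = 122; K > 122, so yes, the predator persists.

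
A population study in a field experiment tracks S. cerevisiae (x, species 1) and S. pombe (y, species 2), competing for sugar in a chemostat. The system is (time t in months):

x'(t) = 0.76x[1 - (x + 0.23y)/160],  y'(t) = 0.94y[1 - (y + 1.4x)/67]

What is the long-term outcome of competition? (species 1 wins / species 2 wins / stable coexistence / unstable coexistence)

Compare the nullcline intercepts: K1/α12 = 160/0.23 = 696 > K2 = 67; K2/α21 = 67/1.4 = 47.9 < K1 = 160.
Since the inequalities point opposite ways, species 1 can invade but species 2 cannot.

species 1 excludes species 2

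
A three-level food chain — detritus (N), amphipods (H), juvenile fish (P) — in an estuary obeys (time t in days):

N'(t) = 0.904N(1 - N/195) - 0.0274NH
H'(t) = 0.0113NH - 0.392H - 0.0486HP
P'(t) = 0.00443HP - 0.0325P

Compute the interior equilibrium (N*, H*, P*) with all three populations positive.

From dP/dt = 0: 0.00443H* = 0.0325, so H* = 7.34.
From dN/dt = 0: 0.904(1 - N*/195) = 0.0274·7.34, giving N* = 195·(1 - 0.222) = 152.
From dH/dt = 0: 0.0113·152 - 0.392 = 0.0486P*, so P* = 1.32/0.0486 = 27.2.

N* ≈ 152, H* ≈ 7.34, P* ≈ 27.2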